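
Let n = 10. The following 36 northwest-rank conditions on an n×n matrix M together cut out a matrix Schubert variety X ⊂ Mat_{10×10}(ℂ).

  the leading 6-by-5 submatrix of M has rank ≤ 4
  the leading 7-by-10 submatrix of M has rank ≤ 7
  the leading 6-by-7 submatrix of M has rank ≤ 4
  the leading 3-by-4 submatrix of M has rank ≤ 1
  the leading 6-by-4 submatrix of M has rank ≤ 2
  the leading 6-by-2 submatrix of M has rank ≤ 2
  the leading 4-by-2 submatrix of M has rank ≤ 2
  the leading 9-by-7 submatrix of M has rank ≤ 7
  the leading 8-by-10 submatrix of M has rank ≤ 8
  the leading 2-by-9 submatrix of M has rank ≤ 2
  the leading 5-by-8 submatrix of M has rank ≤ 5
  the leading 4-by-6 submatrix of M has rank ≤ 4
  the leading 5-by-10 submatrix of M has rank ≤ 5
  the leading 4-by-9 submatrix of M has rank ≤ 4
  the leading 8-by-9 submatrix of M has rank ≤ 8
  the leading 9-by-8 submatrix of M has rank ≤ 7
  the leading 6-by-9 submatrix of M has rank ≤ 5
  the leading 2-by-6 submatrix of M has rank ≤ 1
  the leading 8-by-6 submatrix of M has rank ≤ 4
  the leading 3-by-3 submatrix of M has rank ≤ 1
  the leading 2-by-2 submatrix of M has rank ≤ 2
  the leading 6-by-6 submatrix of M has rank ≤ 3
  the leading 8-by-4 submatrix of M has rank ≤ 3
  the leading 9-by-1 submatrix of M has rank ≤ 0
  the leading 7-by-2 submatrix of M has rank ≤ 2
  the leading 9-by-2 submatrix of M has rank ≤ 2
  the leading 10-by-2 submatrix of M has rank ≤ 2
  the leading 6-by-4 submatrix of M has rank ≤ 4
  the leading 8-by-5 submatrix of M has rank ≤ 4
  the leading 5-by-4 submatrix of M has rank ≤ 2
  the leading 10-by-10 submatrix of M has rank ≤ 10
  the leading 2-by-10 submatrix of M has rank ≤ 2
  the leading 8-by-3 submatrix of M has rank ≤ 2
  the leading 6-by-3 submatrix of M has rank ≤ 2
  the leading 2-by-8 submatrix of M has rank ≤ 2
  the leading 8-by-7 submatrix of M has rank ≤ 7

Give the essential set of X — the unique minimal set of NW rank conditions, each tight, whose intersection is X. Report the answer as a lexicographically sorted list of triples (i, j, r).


The tightest implied rank at each (i,j), from the 36 conditions:

  R[1]: 0  1  1  1  1  1  1  1  1  1
  R[2]: 0  1  1  1  1  1  2  2  2  2
  R[3]: 0  1  1  1  2  2  3  3  3  3
  R[4]: 0  1  2  2  3  3  4  4  4  4
  R[5]: 0  1  2  2  3  3  4  5  5  5
  R[6]: 0  1  2  2  3  3  4  5  5  6
  R[7]: 0  1  2  3  4  4  5  6  6  7
  R[8]: 0  1  2  3  4  4  5  6  7  8
  R[9]: 0  1  2  3  4  5  6  7  8  9
  R[10]: 1  2  3  4  5  6  7  8  9  10

the unique w with this rank table is (2, 7, 5, 3, 8, 10, 4, 9, 6, 1).

Rothe diagram D(w) (21 cells), 7 SE-corners (essential conditions):

[(2, 6, 1), (3, 4, 1), (6, 4, 2), (6, 6, 3), (6, 9, 5), (8, 6, 4), (9, 1, 0)]


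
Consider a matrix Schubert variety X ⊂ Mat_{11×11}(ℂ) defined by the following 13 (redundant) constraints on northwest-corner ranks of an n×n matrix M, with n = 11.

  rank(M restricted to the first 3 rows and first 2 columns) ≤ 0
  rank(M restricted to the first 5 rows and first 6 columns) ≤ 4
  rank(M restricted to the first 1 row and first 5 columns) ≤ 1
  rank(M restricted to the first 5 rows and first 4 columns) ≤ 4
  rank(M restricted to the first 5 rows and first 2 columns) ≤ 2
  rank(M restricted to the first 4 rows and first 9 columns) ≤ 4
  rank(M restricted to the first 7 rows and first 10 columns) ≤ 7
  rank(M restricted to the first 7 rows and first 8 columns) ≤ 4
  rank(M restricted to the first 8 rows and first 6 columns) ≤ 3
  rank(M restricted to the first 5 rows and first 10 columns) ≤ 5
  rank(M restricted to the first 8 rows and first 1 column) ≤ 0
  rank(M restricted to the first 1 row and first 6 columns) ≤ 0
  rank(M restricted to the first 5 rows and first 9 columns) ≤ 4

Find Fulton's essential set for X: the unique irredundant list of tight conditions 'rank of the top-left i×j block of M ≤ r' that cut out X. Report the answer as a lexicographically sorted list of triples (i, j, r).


Computing R[i][j] = min implied NW-rank bound (n=11, 13 conditions):

  0 | 0 | 0 | 0 | 0 | 0 | 1 | 1 | 1 | 1 | 1
  0 | 0 | 1 | 1 | 1 | 1 | 2 | 2 | 2 | 2 | 2
  0 | 0 | 1 | 2 | 2 | 2 | 3 | 3 | 3 | 3 | 3
  0 | 1 | 2 | 3 | 3 | 3 | 4 | 4 | 4 | 4 | 4
  0 | 1 | 2 | 3 | 3 | 3 | 4 | 4 | 4 | 5 | 5
  0 | 1 | 2 | 3 | 3 | 3 | 4 | 4 | 5 | 6 | 6
  0 | 1 | 2 | 3 | 3 | 3 | 4 | 4 | 5 | 6 | 7
  0 | 1 | 2 | 3 | 3 | 3 | 4 | 5 | 6 | 7 | 8
  1 | 2 | 3 | 4 | 4 | 4 | 5 | 6 | 7 | 8 | 9
  1 | 2 | 3 | 4 | 5 | 5 | 6 | 7 | 8 | 9 | 10
  1 | 2 | 3 | 4 | 5 | 6 | 7 | 8 | 9 | 10 | 11

the unique w with this rank table is (7, 3, 4, 2, 10, 9, 11, 8, 1, 5, 6).

ℓ(w)=27; the 6 essential cells (i,j,r):

[(1, 6, 0), (3, 2, 0), (5, 9, 4), (7, 8, 4), (8, 1, 0), (8, 6, 3)]


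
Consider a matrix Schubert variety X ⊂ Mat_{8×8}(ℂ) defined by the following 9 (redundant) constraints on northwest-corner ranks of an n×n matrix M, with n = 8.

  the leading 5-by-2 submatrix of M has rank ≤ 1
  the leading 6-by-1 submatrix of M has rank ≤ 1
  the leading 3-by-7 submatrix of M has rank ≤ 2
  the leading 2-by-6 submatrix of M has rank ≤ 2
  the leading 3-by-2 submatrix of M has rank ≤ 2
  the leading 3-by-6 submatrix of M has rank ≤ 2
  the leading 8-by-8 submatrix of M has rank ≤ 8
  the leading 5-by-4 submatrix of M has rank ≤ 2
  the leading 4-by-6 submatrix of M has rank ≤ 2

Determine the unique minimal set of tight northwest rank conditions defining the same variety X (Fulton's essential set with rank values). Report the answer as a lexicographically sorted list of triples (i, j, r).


Computing R[i][j] = min implied NW-rank bound (n=8, 9 conditions):

  1 | 1 | 1 | 1 | 1 | 1 | 1 | 1
  1 | 1 | 2 | 2 | 2 | 2 | 2 | 2
  1 | 1 | 2 | 2 | 2 | 2 | 2 | 3
  1 | 1 | 2 | 2 | 2 | 2 | 3 | 4
  1 | 1 | 2 | 2 | 3 | 3 | 4 | 5
  1 | 2 | 3 | 3 | 4 | 4 | 5 | 6
  1 | 2 | 3 | 4 | 5 | 5 | 6 | 7
  1 | 2 | 3 | 4 | 5 | 6 | 7 | 8

so w = (1, 3, 8, 7, 5, 2, 4, 6).

|D(w)|=12, |Ess(w)|=4:

[(3, 7, 2), (4, 6, 2), (5, 2, 1), (5, 4, 2)]


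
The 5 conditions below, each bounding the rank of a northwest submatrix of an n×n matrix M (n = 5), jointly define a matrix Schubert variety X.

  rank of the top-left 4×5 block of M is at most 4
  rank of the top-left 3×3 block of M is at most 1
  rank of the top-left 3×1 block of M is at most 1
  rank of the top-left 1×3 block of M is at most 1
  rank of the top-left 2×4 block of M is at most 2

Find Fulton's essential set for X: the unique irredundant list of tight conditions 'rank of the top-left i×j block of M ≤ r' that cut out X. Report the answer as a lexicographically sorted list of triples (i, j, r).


Reconstructing r_w from the 5 given conditions:

  row 1: 1, 1, 1, 1, 1
  row 2: 1, 1, 1, 2, 2
  row 3: 1, 1, 1, 2, 3
  row 4: 1, 2, 2, 3, 4
  row 5: 1, 2, 3, 4, 5

giving w = (1, 4, 5, 2, 3) via Δ²R.

1 SE-corner of the 4-cell Rothe diagram gives Ess(w):

[(3, 3, 1)]


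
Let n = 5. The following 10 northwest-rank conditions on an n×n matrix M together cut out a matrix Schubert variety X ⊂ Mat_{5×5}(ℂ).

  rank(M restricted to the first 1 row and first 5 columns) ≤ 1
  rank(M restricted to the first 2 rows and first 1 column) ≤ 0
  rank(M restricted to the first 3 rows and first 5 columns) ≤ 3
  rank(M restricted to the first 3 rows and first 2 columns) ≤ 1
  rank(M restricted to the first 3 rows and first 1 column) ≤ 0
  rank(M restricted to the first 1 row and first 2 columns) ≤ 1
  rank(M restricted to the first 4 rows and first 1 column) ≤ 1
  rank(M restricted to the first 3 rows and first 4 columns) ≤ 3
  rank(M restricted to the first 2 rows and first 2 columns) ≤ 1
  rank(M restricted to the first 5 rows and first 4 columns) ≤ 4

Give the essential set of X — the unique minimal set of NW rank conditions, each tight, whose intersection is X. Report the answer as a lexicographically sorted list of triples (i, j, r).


Propagating the 10 rank bounds to every northwest block:

  row 1: 0 | 1 | 1 | 1 | 1
  row 2: 0 | 1 | 2 | 2 | 2
  row 3: 0 | 1 | 2 | 3 | 3
  row 4: 1 | 2 | 3 | 4 | 4
  row 5: 1 | 2 | 3 | 4 | 5

reading off 1-entries of Δ²R: w = (2, 3, 4, 1, 5).

Fulton essential set (1 of the 3 Rothe cells):

[(3, 1, 0)]


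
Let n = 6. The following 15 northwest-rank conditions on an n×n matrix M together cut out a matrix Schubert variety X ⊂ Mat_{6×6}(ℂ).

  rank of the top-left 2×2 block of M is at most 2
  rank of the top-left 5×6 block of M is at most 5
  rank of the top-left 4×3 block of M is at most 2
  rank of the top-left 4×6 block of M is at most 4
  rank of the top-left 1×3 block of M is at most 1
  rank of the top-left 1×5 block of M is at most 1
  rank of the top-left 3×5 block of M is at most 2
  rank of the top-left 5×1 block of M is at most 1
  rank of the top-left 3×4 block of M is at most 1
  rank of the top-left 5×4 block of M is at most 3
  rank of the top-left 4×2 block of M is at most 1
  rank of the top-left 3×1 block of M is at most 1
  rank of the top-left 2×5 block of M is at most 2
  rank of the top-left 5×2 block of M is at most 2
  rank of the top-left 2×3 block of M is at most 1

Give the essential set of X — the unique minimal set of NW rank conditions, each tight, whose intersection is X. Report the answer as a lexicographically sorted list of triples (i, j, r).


Rank table r_w(6×6) implied by the 15 constraints:

  R[1]: 1, 1, 1, 1, 1, 1
  R[2]: 1, 1, 1, 1, 2, 2
  R[3]: 1, 1, 1, 1, 2, 3
  R[4]: 1, 1, 2, 2, 3, 4
  R[5]: 1, 2, 3, 3, 4, 5
  R[6]: 1, 2, 3, 4, 5, 6

hence w(1..6) = (1, 5, 6, 3, 2, 4).

Rothe diagram D(w) (7 cells), 2 SE-corners (essential conditions):

[(3, 4, 1), (4, 2, 1)]


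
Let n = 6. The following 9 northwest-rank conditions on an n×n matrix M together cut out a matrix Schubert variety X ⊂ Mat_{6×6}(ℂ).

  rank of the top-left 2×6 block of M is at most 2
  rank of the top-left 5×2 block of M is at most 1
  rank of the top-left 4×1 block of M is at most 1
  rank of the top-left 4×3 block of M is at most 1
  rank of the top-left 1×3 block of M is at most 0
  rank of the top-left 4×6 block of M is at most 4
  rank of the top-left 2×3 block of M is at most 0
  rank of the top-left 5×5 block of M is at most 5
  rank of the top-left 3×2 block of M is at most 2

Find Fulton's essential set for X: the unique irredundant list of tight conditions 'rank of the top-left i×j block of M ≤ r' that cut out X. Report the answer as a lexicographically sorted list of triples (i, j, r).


Computing R[i][j] = min implied NW-rank bound (n=6, 9 conditions):

  i=1: 0 | 0 | 0 | 1 | 1 | 1
  i=2: 0 | 0 | 0 | 1 | 2 | 2
  i=3: 1 | 1 | 1 | 2 | 3 | 3
  i=4: 1 | 1 | 1 | 2 | 3 | 4
  i=5: 1 | 1 | 2 | 3 | 4 | 5
  i=6: 1 | 2 | 3 | 4 | 5 | 6

so w = (4, 5, 1, 6, 3, 2).

D(w) has 9 cells with 3 SE-corners; essential set:

[(2, 3, 0), (4, 3, 1), (5, 2, 1)]


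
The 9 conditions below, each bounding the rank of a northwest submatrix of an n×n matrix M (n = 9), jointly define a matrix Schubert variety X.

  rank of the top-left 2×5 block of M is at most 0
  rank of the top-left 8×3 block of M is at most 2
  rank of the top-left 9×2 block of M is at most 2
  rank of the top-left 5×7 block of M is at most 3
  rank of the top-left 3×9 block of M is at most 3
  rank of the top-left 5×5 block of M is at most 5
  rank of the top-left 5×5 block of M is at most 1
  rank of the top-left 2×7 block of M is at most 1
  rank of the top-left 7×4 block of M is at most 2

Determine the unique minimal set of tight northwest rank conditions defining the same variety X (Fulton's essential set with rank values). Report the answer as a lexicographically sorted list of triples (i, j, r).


Reconstructing r_w from the 9 given conditions:

  R[1]: 0 0 0 0 0 1 1 1 1
  R[2]: 0 0 0 0 0 1 1 2 2
  R[3]: 1 1 1 1 1 2 2 3 3
  R[4]: 1 1 1 1 1 2 3 4 4
  R[5]: 1 1 1 1 1 2 3 4 5
  R[6]: 1 2 2 2 2 3 4 5 6
  R[7]: 1 2 2 2 3 4 5 6 7
  R[8]: 1 2 2 3 4 5 6 7 8
  R[9]: 1 2 3 4 5 6 7 8 9

so w = (6, 8, 1, 7, 9, 2, 5, 4, 3).

Rothe diagram D(w) (22 cells), 5 SE-corners (essential conditions):

[(2, 5, 0), (2, 7, 1), (5, 5, 1), (7, 4, 2), (8, 3, 2)]


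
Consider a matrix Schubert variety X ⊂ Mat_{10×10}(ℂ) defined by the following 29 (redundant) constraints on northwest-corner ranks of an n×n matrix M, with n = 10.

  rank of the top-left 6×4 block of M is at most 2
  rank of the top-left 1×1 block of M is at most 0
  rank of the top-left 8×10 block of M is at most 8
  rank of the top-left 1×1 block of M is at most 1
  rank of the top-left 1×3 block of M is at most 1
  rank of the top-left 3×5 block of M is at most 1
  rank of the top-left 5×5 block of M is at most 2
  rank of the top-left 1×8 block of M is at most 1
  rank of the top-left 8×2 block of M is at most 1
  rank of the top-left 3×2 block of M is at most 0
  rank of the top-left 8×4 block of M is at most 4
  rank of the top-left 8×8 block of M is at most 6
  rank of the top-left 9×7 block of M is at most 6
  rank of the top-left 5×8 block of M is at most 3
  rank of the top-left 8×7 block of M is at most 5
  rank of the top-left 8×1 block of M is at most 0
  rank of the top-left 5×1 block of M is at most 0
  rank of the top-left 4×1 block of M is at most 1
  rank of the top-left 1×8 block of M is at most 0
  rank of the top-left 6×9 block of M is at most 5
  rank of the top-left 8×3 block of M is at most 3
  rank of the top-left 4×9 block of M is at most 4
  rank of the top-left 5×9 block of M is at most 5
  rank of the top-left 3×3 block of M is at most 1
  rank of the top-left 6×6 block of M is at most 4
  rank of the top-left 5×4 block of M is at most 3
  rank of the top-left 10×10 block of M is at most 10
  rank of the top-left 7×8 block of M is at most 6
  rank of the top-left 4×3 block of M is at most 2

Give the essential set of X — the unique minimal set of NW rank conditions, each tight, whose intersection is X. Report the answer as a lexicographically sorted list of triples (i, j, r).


Rank table r_w(10×10) implied by the 29 constraints:

  R[1]: 0, 0, 0, 0, 0, 0, 0, 0, 1, 1
  R[2]: 0, 0, 1, 1, 1, 1, 1, 1, 2, 2
  R[3]: 0, 0, 1, 1, 1, 2, 2, 2, 3, 3
  R[4]: 0, 1, 2, 2, 2, 3, 3, 3, 4, 4
  R[5]: 0, 1, 2, 2, 2, 3, 3, 3, 4, 5
  R[6]: 0, 1, 2, 2, 3, 4, 4, 4, 5, 6
  R[7]: 0, 1, 2, 3, 4, 5, 5, 5, 6, 7
  R[8]: 0, 1, 2, 3, 4, 5, 5, 6, 7, 8
  R[9]: 1, 2, 3, 4, 5, 6, 6, 7, 8, 9
  R[10]: 1, 2, 3, 4, 5, 6, 7, 8, 9, 10

giving w = (9, 3, 6, 2, 10, 5, 4, 8, 1, 7) via Δ²R.

|D(w)|=25, |Ess(w)|=8:

[(1, 8, 0), (3, 2, 0), (3, 5, 1), (5, 5, 2), (5, 8, 3), (6, 4, 2), (8, 1, 0), (8, 7, 5)]


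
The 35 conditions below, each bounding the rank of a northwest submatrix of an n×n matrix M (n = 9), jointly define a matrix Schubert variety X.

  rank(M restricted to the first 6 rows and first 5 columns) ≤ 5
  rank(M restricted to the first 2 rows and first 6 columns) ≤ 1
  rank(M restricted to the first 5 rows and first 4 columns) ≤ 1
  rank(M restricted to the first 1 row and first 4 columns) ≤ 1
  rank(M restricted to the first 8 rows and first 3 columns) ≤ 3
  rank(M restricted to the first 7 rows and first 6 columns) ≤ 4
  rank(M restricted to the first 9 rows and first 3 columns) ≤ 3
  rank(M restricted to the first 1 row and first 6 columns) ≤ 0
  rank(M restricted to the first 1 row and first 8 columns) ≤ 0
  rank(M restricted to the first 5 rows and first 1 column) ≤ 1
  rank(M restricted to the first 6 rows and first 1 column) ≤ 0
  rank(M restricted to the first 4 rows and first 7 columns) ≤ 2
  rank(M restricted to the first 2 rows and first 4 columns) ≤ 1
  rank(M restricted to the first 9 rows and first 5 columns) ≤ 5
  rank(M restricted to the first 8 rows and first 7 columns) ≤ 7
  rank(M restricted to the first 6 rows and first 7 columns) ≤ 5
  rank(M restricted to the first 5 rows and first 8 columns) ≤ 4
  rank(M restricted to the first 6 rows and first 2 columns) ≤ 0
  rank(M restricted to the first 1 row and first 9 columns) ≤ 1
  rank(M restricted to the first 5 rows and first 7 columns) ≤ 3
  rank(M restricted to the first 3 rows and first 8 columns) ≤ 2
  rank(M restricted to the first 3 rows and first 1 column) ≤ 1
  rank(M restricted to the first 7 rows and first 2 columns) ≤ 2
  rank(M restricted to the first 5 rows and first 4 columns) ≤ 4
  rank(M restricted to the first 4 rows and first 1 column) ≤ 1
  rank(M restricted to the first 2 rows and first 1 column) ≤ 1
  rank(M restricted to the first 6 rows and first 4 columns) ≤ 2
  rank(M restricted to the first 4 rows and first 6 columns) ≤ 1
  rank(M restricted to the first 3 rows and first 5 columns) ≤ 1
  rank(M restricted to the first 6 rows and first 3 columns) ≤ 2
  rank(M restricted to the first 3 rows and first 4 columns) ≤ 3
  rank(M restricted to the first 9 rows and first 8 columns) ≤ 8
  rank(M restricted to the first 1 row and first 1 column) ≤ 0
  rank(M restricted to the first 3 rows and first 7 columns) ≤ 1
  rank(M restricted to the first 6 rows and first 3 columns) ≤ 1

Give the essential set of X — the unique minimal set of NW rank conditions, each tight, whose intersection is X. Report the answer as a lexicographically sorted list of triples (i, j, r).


Recovering R(i,j) via the rank-extension bound from the 35 conditions:

  0, 0, 0, 0, 0, 0, 0, 0, 1
  0, 0, 1, 1, 1, 1, 1, 1, 2
  0, 0, 1, 1, 1, 1, 1, 2, 3
  0, 0, 1, 1, 1, 1, 2, 3, 4
  0, 0, 1, 1, 2, 2, 3, 4, 5
  0, 0, 1, 2, 3, 3, 4, 5, 6
  1, 1, 2, 3, 4, 4, 5, 6, 7
  1, 2, 3, 4, 5, 5, 6, 7, 8
  1, 2, 3, 4, 5, 6, 7, 8, 9

the unique w with this rank table is (9, 3, 8, 7, 5, 4, 1, 2, 6).

5 SE-corners of the 26-cell Rothe diagram give Ess(w):

[(1, 8, 0), (3, 7, 1), (4, 6, 1), (5, 4, 1), (6, 2, 0)]


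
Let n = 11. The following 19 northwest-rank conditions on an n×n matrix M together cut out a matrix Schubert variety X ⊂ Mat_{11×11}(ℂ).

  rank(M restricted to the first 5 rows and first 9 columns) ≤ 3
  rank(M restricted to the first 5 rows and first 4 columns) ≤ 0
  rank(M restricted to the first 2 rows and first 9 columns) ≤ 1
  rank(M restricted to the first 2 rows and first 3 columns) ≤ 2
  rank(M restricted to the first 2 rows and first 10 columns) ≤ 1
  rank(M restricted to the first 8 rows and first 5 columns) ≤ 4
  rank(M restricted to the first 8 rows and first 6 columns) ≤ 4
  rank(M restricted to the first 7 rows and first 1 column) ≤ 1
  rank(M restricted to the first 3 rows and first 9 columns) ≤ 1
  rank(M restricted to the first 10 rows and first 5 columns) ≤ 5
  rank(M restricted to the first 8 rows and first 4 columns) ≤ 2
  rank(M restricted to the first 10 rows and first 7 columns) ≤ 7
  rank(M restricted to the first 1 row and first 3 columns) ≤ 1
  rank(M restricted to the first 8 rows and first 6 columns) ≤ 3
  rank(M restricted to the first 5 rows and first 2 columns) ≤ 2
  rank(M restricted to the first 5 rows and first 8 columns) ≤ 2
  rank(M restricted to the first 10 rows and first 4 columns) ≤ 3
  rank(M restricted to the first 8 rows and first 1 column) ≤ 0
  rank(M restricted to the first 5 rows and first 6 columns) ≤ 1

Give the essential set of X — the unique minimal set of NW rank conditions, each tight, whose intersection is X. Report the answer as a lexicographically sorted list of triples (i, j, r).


Propagating the 19 rank bounds to every northwest block:

  R[1]: 0  0  0  0  1  1  1  1  1  1  1
  R[2]: 0  0  0  0  1  1  1  1  1  1  2
  R[3]: 0  0  0  0  1  1  1  1  1  2  3
  R[4]: 0  0  0  0  1  1  2  2  2  3  4
  R[5]: 0  0  0  0  1  1  2  2  3  4  5
  R[6]: 0  1  1  1  2  2  3  3  4  5  6
  R[7]: 0  1  2  2  3  3  4  4  5  6  7
  R[8]: 0  1  2  2  3  3  4  5  6  7  8
  R[9]: 1  2  3  3  4  4  5  6  7  8  9
  R[10]: 1  2  3  3  4  5  6  7  8  9  10
  R[11]: 1  2  3  4  5  6  7  8  9  10  11

hence w(1..11) = (5, 11, 10, 7, 9, 2, 3, 8, 1, 6, 4).

9 SE-corners of the 38-cell Rothe diagram give Ess(w):

[(2, 10, 1), (3, 9, 1), (5, 4, 0), (5, 6, 1), (5, 8, 2), (8, 1, 0), (8, 4, 2), (8, 6, 3), (10, 4, 3)]


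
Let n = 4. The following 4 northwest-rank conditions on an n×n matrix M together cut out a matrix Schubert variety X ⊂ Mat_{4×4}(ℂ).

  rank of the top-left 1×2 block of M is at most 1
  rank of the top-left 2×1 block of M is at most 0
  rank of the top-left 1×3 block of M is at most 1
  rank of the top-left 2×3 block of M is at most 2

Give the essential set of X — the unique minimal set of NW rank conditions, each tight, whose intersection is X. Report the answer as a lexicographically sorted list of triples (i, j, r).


Reconstructing r_w from the 4 given conditions:

  0, 1, 1, 1
  0, 1, 2, 2
  1, 2, 3, 3
  1, 2, 3, 4

giving w = (2, 3, 1, 4) via Δ²R.

ℓ(w)=2; the 1 essential cell (i,j,r):

[(2, 1, 0)]


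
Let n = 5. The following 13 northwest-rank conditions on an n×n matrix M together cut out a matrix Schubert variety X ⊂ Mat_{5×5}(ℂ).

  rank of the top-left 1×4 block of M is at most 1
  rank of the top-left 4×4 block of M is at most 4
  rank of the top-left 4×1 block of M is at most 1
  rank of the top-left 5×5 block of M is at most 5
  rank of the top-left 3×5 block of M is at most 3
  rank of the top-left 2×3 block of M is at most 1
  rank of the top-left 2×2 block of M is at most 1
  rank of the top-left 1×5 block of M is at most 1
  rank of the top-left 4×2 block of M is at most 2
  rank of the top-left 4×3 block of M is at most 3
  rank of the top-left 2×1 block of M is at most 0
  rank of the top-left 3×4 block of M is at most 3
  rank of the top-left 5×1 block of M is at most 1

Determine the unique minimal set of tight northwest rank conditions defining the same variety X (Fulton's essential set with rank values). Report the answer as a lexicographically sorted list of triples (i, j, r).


Propagating the 13 rank bounds to every northwest block:

  row 1: 0  1  1  1  1
  row 2: 0  1  1  2  2
  row 3: 1  2  2  3  3
  row 4: 1  2  3  4  4
  row 5: 1  2  3  4  5

so w = (2, 4, 1, 3, 5).

ℓ(w)=3; the 2 essential cells (i,j,r):

[(2, 1, 0), (2, 3, 1)]


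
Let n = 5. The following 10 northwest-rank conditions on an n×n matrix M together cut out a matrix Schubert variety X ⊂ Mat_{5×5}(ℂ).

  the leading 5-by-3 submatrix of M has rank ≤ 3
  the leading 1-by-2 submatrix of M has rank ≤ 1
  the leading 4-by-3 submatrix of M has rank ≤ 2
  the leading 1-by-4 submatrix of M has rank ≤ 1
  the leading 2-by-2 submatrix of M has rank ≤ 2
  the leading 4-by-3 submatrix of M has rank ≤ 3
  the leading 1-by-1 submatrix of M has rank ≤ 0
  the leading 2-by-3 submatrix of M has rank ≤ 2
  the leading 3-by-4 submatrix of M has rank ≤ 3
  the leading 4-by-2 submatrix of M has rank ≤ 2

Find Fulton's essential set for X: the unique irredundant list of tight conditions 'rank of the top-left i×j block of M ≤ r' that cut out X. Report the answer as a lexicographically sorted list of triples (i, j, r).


Recovering R(i,j) via the rank-extension bound from the 10 conditions:

  row 1: 0 | 1 | 1 | 1 | 1
  row 2: 1 | 2 | 2 | 2 | 2
  row 3: 1 | 2 | 2 | 3 | 3
  row 4: 1 | 2 | 2 | 3 | 4
  row 5: 1 | 2 | 3 | 4 | 5

second differences of R give the permutation w = (2, 1, 4, 5, 3).

Rothe diagram D(w) (3 cells), 2 SE-corners (essential conditions):

[(1, 1, 0), (4, 3, 2)]


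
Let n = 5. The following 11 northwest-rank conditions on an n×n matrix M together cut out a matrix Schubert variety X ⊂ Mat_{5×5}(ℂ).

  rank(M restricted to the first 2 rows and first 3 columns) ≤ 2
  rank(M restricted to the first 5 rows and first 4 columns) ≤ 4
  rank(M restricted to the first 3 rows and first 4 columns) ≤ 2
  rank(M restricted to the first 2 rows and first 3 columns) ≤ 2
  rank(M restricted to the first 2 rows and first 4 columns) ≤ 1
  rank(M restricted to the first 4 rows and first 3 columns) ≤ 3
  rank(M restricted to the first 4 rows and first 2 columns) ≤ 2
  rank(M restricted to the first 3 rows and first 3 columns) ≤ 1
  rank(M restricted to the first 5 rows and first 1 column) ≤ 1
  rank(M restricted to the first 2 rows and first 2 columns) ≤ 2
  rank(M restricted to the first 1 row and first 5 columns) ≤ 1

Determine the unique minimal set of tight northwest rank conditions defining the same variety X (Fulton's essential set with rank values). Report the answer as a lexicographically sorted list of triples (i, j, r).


Reconstructing r_w from the 11 given conditions:

  row 1: 1 1 1 1 1
  row 2: 1 1 1 1 2
  row 3: 1 1 1 2 3
  row 4: 1 2 2 3 4
  row 5: 1 2 3 4 5

giving w = (1, 5, 4, 2, 3) via Δ²R.

ℓ(w)=5; the 2 essential cells (i,j,r):

[(2, 4, 1), (3, 3, 1)]


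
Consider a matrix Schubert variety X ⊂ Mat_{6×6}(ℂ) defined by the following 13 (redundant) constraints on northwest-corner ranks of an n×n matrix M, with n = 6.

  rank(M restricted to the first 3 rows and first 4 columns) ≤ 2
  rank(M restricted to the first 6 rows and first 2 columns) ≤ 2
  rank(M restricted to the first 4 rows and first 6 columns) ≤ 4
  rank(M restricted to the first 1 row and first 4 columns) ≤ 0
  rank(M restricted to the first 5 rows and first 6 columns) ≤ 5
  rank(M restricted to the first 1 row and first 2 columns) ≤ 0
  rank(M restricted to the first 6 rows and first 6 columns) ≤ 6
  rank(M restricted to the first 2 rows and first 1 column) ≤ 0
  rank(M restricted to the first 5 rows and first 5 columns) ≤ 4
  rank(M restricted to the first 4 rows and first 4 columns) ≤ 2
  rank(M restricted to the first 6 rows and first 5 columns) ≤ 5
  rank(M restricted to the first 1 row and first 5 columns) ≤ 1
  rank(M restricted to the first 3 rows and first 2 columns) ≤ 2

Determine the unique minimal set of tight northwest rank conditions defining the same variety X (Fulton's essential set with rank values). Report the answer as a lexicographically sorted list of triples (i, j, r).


Rank table r_w(6×6) implied by the 13 constraints:

  0  0  0  0  1  1
  0  1  1  1  2  2
  1  2  2  2  3  3
  1  2  2  2  3  4
  1  2  3  3  4  5
  1  2  3  4  5  6

giving w = (5, 2, 1, 6, 3, 4) via Δ²R.

Fulton essential set (3 of the 7 Rothe cells):

[(1, 4, 0), (2, 1, 0), (4, 4, 2)]


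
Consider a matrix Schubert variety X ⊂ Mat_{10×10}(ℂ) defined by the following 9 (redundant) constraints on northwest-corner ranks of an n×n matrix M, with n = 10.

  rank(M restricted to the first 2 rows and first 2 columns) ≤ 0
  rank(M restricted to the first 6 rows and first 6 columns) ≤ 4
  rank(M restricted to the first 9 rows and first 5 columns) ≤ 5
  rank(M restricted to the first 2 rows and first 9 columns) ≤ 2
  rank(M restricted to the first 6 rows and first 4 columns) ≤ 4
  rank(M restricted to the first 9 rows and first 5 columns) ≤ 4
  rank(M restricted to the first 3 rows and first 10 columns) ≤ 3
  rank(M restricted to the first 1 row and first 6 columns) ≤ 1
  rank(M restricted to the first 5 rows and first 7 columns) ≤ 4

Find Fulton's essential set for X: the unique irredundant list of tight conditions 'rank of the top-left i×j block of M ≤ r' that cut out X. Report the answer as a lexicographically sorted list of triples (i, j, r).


Recovering R(i,j) via the rank-extension bound from the 9 conditions:

  0 0 1 1 1 1 1 1 1 1
  0 0 1 2 2 2 2 2 2 2
  1 1 2 3 3 3 3 3 3 3
  1 2 3 4 4 4 4 4 4 4
  1 2 3 4 4 4 4 5 5 5
  1 2 3 4 4 4 5 6 6 6
  1 2 3 4 4 5 6 7 7 7
  1 2 3 4 4 5 6 7 8 8
  1 2 3 4 4 5 6 7 8 9
  1 2 3 4 5 6 7 8 9 10

so w = (3, 4, 1, 2, 8, 7, 6, 9, 10, 5).

|D(w)|=12, |Ess(w)|=4:

[(2, 2, 0), (5, 7, 4), (6, 6, 4), (9, 5, 4)]


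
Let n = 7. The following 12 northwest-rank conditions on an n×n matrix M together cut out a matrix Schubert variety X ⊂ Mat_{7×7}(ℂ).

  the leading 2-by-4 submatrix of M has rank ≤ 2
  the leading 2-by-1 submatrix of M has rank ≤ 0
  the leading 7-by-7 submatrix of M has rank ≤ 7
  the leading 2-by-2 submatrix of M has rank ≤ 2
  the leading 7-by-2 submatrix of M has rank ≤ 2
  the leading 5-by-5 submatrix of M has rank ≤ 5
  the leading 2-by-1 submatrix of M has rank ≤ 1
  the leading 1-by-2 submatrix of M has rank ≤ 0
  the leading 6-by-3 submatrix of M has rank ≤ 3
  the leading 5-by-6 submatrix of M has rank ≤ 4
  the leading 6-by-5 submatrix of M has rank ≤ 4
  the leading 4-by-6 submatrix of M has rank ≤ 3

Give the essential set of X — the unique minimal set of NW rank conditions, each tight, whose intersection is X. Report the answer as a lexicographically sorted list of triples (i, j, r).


Rank table r_w(7×7) implied by the 12 constraints:

  row 1: 0, 0, 1, 1, 1, 1, 1
  row 2: 0, 1, 2, 2, 2, 2, 2
  row 3: 1, 2, 3, 3, 3, 3, 3
  row 4: 1, 2, 3, 3, 3, 3, 4
  row 5: 1, 2, 3, 4, 4, 4, 5
  row 6: 1, 2, 3, 4, 4, 5, 6
  row 7: 1, 2, 3, 4, 5, 6, 7

reading off 1-entries of Δ²R: w = (3, 2, 1, 7, 4, 6, 5).

Fulton essential set (4 of the 7 Rothe cells):

[(1, 2, 0), (2, 1, 0), (4, 6, 3), (6, 5, 4)]


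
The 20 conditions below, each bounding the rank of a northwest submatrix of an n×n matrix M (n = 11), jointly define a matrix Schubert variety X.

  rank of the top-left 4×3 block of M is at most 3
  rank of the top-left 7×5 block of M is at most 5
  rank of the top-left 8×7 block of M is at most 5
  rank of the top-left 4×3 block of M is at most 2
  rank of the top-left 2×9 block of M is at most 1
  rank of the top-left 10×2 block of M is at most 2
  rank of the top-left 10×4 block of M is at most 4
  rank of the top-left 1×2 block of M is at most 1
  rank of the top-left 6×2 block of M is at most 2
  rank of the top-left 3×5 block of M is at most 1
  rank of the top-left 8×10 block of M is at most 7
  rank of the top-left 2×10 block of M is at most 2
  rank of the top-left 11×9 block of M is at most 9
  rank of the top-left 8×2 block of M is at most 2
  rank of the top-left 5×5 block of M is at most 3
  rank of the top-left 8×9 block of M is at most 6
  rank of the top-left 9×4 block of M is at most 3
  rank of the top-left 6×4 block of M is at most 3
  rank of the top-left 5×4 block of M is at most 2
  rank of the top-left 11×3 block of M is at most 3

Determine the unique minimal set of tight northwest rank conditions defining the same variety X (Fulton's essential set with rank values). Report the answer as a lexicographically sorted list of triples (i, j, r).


Recovering R(i,j) via the rank-extension bound from the 20 conditions:

  R[1]: 1, 1, 1, 1, 1, 1, 1, 1, 1, 1, 1
  R[2]: 1, 1, 1, 1, 1, 1, 1, 1, 1, 2, 2
  R[3]: 1, 1, 1, 1, 1, 2, 2, 2, 2, 3, 3
  R[4]: 1, 2, 2, 2, 2, 3, 3, 3, 3, 4, 4
  R[5]: 1, 2, 2, 2, 3, 4, 4, 4, 4, 5, 5
  R[6]: 1, 2, 3, 3, 4, 5, 5, 5, 5, 6, 6
  R[7]: 1, 2, 3, 3, 4, 5, 5, 6, 6, 7, 7
  R[8]: 1, 2, 3, 3, 4, 5, 5, 6, 6, 7, 8
  R[9]: 1, 2, 3, 3, 4, 5, 6, 7, 7, 8, 9
  R[10]: 1, 2, 3, 4, 5, 6, 7, 8, 8, 9, 10
  R[11]: 1, 2, 3, 4, 5, 6, 7, 8, 9, 10, 11

so w = (1, 10, 6, 2, 5, 3, 8, 11, 7, 4, 9).

ℓ(w)=20; the 6 essential cells (i,j,r):

[(2, 9, 1), (3, 5, 1), (5, 4, 2), (8, 7, 5), (8, 9, 6), (9, 4, 3)]


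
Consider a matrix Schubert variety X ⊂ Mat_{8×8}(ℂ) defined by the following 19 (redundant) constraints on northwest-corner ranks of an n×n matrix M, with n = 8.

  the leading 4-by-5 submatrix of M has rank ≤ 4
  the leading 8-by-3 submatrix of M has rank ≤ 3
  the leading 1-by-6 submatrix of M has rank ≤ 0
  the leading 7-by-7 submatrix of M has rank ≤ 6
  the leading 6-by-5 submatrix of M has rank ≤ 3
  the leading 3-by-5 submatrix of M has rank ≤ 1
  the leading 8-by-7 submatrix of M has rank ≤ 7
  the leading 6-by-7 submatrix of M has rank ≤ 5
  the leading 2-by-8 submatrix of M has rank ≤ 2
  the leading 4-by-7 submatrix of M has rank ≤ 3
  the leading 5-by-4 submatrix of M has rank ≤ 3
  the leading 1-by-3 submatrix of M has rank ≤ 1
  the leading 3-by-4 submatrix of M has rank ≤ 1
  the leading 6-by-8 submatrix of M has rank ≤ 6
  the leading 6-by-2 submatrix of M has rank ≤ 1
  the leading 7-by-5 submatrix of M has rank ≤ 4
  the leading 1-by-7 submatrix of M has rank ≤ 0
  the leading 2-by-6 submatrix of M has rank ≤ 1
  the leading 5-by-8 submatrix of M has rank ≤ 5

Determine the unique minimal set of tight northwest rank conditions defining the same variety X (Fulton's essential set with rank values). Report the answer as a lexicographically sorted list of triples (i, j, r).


Propagating the 19 rank bounds to every northwest block:

  row 1: 0 | 0 | 0 | 0 | 0 | 0 | 0 | 1
  row 2: 1 | 1 | 1 | 1 | 1 | 1 | 1 | 2
  row 3: 1 | 1 | 1 | 1 | 1 | 2 | 2 | 3
  row 4: 1 | 1 | 2 | 2 | 2 | 3 | 3 | 4
  row 5: 1 | 1 | 2 | 3 | 3 | 4 | 4 | 5
  row 6: 1 | 1 | 2 | 3 | 3 | 4 | 5 | 6
  row 7: 1 | 2 | 3 | 4 | 4 | 5 | 6 | 7
  row 8: 1 | 2 | 3 | 4 | 5 | 6 | 7 | 8

hence w(1..8) = (8, 1, 6, 3, 4, 7, 2, 5).

ℓ(w)=15; the 4 essential cells (i,j,r):

[(1, 7, 0), (3, 5, 1), (6, 2, 1), (6, 5, 3)]


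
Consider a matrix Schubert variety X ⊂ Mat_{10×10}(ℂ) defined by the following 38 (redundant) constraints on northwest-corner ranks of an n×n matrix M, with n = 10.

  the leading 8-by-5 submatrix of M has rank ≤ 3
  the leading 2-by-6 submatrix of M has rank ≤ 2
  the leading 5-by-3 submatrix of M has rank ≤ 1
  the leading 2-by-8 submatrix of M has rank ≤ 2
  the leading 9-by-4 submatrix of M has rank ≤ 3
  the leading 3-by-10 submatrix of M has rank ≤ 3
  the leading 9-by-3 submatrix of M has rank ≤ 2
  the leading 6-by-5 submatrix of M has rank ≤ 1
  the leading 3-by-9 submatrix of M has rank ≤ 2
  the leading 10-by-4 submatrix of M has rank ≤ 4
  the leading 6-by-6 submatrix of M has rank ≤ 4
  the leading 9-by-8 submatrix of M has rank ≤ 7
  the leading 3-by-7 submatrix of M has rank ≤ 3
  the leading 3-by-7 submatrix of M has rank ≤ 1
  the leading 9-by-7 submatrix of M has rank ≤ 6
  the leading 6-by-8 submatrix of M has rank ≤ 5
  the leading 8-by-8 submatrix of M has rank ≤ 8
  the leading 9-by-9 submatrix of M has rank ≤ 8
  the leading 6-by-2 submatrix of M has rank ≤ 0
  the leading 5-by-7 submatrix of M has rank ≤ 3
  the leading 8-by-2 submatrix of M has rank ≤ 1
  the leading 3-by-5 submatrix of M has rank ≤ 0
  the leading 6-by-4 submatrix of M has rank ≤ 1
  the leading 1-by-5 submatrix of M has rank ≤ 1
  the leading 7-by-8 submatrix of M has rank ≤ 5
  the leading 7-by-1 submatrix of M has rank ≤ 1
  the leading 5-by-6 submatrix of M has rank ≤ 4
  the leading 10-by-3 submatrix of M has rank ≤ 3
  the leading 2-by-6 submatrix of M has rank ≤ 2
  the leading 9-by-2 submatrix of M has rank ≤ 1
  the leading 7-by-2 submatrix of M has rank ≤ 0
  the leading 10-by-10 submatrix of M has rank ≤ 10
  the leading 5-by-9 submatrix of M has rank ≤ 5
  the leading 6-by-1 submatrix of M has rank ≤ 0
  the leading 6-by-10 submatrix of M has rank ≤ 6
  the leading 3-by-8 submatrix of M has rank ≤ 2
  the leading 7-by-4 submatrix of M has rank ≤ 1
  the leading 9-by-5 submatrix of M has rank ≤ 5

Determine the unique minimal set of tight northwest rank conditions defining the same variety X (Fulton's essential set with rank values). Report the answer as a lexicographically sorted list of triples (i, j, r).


Computing R[i][j] = min implied NW-rank bound (n=10, 38 conditions):

  row 1: 0 0 0 0 0 1 1 1 1 1
  row 2: 0 0 0 0 0 1 1 2 2 2
  row 3: 0 0 0 0 0 1 1 2 2 3
  row 4: 0 0 1 1 1 2 2 3 3 4
  row 5: 0 0 1 1 1 2 3 4 4 5
  row 6: 0 0 1 1 1 2 3 4 5 6
  row 7: 0 0 1 1 2 3 4 5 6 7
  row 8: 1 1 2 2 3 4 5 6 7 8
  row 9: 1 1 2 3 4 5 6 7 8 9
  row 10: 1 2 3 4 5 6 7 8 9 10

second differences of R give the permutation w = (6, 8, 10, 3, 7, 9, 5, 1, 4, 2).

|D(w)|=32, |Ess(w)|=7:

[(3, 5, 0), (3, 7, 1), (3, 9, 2), (6, 5, 1), (7, 2, 0), (7, 4, 1), (9, 2, 1)]


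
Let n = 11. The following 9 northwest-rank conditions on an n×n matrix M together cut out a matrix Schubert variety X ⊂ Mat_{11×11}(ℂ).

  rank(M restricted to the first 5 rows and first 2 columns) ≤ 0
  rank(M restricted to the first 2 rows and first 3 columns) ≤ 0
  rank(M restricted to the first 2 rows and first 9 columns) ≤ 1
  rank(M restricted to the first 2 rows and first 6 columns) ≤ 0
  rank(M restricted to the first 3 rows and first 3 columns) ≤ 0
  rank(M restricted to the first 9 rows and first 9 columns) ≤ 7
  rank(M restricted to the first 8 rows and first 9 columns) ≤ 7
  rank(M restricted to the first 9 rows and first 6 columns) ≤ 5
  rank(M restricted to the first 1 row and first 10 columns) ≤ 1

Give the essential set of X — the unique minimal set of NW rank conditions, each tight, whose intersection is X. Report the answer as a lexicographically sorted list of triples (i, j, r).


Propagating the 9 rank bounds to every northwest block:

  row 1: 0 | 0 | 0 | 0 | 0 | 0 | 1 | 1 | 1 | 1 | 1
  row 2: 0 | 0 | 0 | 0 | 0 | 0 | 1 | 1 | 1 | 2 | 2
  row 3: 0 | 0 | 0 | 1 | 1 | 1 | 2 | 2 | 2 | 3 | 3
  row 4: 0 | 0 | 1 | 2 | 2 | 2 | 3 | 3 | 3 | 4 | 4
  row 5: 0 | 0 | 1 | 2 | 3 | 3 | 4 | 4 | 4 | 5 | 5
  row 6: 1 | 1 | 2 | 3 | 4 | 4 | 5 | 5 | 5 | 6 | 6
  row 7: 1 | 2 | 3 | 4 | 5 | 5 | 6 | 6 | 6 | 7 | 7
  row 8: 1 | 2 | 3 | 4 | 5 | 5 | 6 | 7 | 7 | 8 | 8
  row 9: 1 | 2 | 3 | 4 | 5 | 5 | 6 | 7 | 7 | 8 | 9
  row 10: 1 | 2 | 3 | 4 | 5 | 6 | 7 | 8 | 8 | 9 | 10
  row 11: 1 | 2 | 3 | 4 | 5 | 6 | 7 | 8 | 9 | 10 | 11

giving w = (7, 10, 4, 3, 5, 1, 2, 8, 11, 6, 9) via Δ²R.

Rothe diagram D(w) (24 cells), 6 SE-corners (essential conditions):

[(2, 6, 0), (2, 9, 1), (3, 3, 0), (5, 2, 0), (9, 6, 5), (9, 9, 7)]


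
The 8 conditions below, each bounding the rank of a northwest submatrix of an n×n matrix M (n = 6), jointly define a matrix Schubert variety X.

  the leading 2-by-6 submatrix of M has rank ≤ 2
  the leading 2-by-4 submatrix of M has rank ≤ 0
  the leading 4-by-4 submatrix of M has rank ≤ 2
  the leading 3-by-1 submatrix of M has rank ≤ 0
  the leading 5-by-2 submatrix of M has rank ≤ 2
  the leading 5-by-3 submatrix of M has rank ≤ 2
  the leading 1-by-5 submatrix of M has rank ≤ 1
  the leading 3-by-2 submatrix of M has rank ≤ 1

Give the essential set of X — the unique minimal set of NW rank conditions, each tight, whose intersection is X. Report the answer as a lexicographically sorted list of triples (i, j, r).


Propagating the 8 rank bounds to every northwest block:

  row 1: 0, 0, 0, 0, 1, 1
  row 2: 0, 0, 0, 0, 1, 2
  row 3: 0, 1, 1, 1, 2, 3
  row 4: 1, 2, 2, 2, 3, 4
  row 5: 1, 2, 2, 3, 4, 5
  row 6: 1, 2, 3, 4, 5, 6

giving w = (5, 6, 2, 1, 4, 3) via Δ²R.

|D(w)|=10, |Ess(w)|=3:

[(2, 4, 0), (3, 1, 0), (5, 3, 2)]


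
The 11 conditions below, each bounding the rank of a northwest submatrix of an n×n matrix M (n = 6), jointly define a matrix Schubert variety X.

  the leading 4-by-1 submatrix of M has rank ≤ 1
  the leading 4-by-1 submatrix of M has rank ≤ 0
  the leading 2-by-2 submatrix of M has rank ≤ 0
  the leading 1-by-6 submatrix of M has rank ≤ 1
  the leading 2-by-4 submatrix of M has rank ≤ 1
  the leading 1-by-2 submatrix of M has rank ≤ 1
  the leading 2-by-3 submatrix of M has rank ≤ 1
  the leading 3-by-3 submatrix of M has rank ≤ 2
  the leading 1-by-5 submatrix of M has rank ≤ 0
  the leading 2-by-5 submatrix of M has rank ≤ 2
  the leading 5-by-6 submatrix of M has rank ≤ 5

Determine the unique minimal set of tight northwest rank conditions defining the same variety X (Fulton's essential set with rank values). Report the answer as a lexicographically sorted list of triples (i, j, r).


The tightest implied rank at each (i,j), from the 11 conditions:

  0 0 0 0 0 1
  0 0 1 1 1 2
  0 1 2 2 2 3
  0 1 2 3 3 4
  1 2 3 4 4 5
  1 2 3 4 5 6

hence w(1..6) = (6, 3, 2, 4, 1, 5).

D(w) has 9 cells with 3 SE-corners; essential set:

[(1, 5, 0), (2, 2, 0), (4, 1, 0)]


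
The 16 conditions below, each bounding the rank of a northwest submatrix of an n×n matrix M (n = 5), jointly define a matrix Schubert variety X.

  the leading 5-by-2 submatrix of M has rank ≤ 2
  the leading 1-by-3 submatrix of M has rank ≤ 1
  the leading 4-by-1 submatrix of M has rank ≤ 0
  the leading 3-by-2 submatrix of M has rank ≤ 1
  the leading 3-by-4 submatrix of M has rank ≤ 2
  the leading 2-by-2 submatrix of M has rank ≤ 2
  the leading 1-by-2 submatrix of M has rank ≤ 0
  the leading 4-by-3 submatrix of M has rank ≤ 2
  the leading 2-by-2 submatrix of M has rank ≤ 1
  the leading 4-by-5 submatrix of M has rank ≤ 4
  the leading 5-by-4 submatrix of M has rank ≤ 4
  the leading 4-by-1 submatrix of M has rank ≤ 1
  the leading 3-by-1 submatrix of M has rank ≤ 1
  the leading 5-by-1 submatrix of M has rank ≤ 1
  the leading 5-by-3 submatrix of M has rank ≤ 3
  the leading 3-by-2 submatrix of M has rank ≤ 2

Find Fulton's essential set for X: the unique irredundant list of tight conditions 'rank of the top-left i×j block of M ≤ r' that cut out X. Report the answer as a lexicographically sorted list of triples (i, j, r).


Recovering R(i,j) via the rank-extension bound from the 16 conditions:

  0, 0, 1, 1, 1
  0, 1, 2, 2, 2
  0, 1, 2, 2, 3
  0, 1, 2, 3, 4
  1, 2, 3, 4, 5

second differences of R give the permutation w = (3, 2, 5, 4, 1).

ℓ(w)=6; the 3 essential cells (i,j,r):

[(1, 2, 0), (3, 4, 2), (4, 1, 0)]
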